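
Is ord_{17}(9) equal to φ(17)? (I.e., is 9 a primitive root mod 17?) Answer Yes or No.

No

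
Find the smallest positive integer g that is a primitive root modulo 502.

11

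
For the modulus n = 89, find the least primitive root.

3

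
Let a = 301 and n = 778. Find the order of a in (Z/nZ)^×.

388

The order of 301 must divide φ(778) = φ(2)·φ(389) = 1·388 = 388 = 2^2 · 97.
Divisors of 388: 1, 2, 4, 97, 194, 388.
Check 301^d mod 778 for each divisor in increasing order:
301^1 ≡ 301 (mod 778)
301^2 ≡ 353 (mod 778)
301^4 ≡ 129 (mod 778)
301^97 ≡ 115 (mod 778)
301^194 ≡ 777 (mod 778)
301^388 ≡ 1 (mod 778) ✓
So ord_778(301) = 388.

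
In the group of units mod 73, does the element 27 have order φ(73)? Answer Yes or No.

φ(73) = 73 − 1 = 72 = 2^3 · 3^2.
An element g generates (Z/73Z)^× iff g^(72/q) ≢ 1 (mod 73) for each prime q ∈ {2, 3}.
27^36 ≡ 1 (mod 73)  [q = 2: ≡ 1 ✗]
27^24 ≡ 1 (mod 73)  [q = 3: ≡ 1 ✗]
27^36 ≡ 1 shows ord(27) | 36, strictly less than φ(73); not a primitive root.

No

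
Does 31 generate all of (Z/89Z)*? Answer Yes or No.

Yes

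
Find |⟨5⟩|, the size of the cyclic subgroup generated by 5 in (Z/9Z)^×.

6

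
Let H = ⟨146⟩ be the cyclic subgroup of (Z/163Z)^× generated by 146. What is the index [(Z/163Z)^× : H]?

The order of 146 must divide φ(163) = 163 − 1 = 162 = 2 · 3^4.
Divisors of 162: 1, 2, 3, 6, 9, 18, 27, 54, 81, 162.
Test each divisor d:
146^1 ≡ 146 (mod 163)
146^2 ≡ 126 (mod 163)
146^3 ≡ 140 (mod 163)
146^6 ≡ 40 (mod 163)
146^9 ≡ 58 (mod 163)
146^18 ≡ 104 (mod 163)
146^27 ≡ 1 (mod 163) ✓
So ord_163(146) = 27, hence |⟨146⟩| = 27.
[(Z/163Z)^× : ⟨146⟩] = 162/27 = 6.

6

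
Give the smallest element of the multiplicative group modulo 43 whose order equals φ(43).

3

φ(43) = 43 − 1 = 42 = 2 · 3 · 7.
g is a primitive root iff g^(42/q) ≢ 1 (mod 43) for each prime q ∈ {2, 3, 7}.
g = 2: 2^21 ≡ 42; 2^14 ≡ 1 — hits 1, so not a primitive root.
g = 3: 3^21 ≡ 42; 3^14 ≡ 36; 3^6 ≡ 41 — none is 1, so 3 is a primitive root.
Hence the least primitive root of 43 is 3.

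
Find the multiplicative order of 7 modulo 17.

16

ord(7) | φ(17) = 17 − 1 = 16 = 2^4.
Divisors of 16: 1, 2, 4, 8, 16.
Check 7^d mod 17 for each divisor in increasing order:
7^1 ≡ 7 (mod 17)
7^2 ≡ 15 (mod 17)
7^4 ≡ 4 (mod 17)
7^8 ≡ 16 (mod 17)
7^16 ≡ 1 (mod 17) ✓
The smallest such exponent is 16, so the order of 7 is 16.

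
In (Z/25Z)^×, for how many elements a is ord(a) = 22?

φ(25) = φ(5^2) = 5·(5−1) = 20 = 2^2 · 5.
(Z/25Z)^× is cyclic (|G| = 20); a cyclic group of order m has exactly φ(d) elements of each order d | m, and none otherwise.
22 does not divide 20, so no element of (Z/25Z)^× has order 22.

0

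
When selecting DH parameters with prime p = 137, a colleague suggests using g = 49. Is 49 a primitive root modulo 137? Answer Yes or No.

No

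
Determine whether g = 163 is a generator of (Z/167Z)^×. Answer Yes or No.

φ(167) = 167 − 1 = 166 = 2 · 83.
An element g generates (Z/167Z)^× iff g^(166/q) ≢ 1 (mod 167) for each prime q ∈ {2, 83}.
163^83 ≡ 166 (mod 167)  [q = 2: ≢ 1 ✓]
163^2 ≡ 16 (mod 167)  [q = 83: ≢ 1 ✓]
All checks pass, so 163 has order 166 and is a primitive root modulo 167.

Yes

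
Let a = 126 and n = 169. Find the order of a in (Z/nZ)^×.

The order of 126 must divide φ(169) = φ(13^2) = 13·(13−1) = 156 = 2^2 · 3 · 13.
Divisors of 156: 1, 2, 3, 4, 6, 12, 13, 26, 39, 52, 78, 156.
Evaluate successive powers at the divisors of 156:
126^1 ≡ 126 (mod 169)
126^2 ≡ 159 (mod 169)
126^3 ≡ 92 (mod 169)
126^4 ≡ 100 (mod 169)
126^6 ≡ 14 (mod 169)
126^12 ≡ 27 (mod 169)
126^13 ≡ 22 (mod 169)
126^26 ≡ 146 (mod 169)
126^39 ≡ 1 (mod 169) ✓
Therefore the multiplicative order of 126 modulo 169 is 39.

39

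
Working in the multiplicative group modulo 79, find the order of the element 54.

78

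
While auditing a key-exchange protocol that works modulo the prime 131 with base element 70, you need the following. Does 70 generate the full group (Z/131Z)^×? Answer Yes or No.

No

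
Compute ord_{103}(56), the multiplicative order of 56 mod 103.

3

The order of 56 must divide φ(103) = 103 − 1 = 102 = 2 · 3 · 17.
Divisors of 102: 1, 2, 3, 6, 17, 34, 51, 102.
Compute 56^d (mod 103) for the divisors d until we hit 1:
56^1 ≡ 56 (mod 103)
56^2 ≡ 46 (mod 103)
56^3 ≡ 1 (mod 103) ✓
Hence ord(56) = 3.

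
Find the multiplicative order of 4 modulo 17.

4

ord(4) | φ(17) = 17 − 1 = 16 = 2^4.
Divisors of 16: 1, 2, 4, 8, 16.
Test each divisor d:
4^1 ≡ 4 (mod 17)
4^2 ≡ 16 (mod 17)
4^4 ≡ 1 (mod 17) ✓
The smallest such exponent is 4, so the order of 4 is 4.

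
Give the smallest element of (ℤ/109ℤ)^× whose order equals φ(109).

6

φ(109) = 109 − 1 = 108 = 2^2 · 3^3.
g is a primitive root iff g^(108/q) ≢ 1 (mod 109) for each prime q ∈ {2, 3}.
g = 2: 2^54 ≡ 108; 2^36 ≡ 1 — hits 1, so not a primitive root.
g = 3: 3^54 ≡ 1 — hits 1, so not a primitive root.
g = 4: 4^54 ≡ 1 — hits 1, so not a primitive root.
g = 5: 5^54 ≡ 1 — hits 1, so not a primitive root.
g = 6: 6^54 ≡ 108; 6^36 ≡ 63 — none is 1, so 6 is a primitive root.
So 6 is the smallest generator of (Z/109Z)^×.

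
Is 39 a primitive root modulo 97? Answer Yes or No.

Yes

φ(97) = 97 − 1 = 96 = 2^5 · 3.
It suffices to check that the order of 39 is not a proper divisor of 96: compute 39^(96/q) for q ∈ {2, 3}.
39^48 ≡ 96 (mod 97)  [q = 2: ≢ 1 ✓]
39^32 ≡ 61 (mod 97)  [q = 3: ≢ 1 ✓]
None equal 1, so ord_97(39) = 96: 39 is a primitive root.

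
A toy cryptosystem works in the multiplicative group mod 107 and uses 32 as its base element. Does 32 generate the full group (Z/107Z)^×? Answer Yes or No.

Yes

φ(107) = 107 − 1 = 106 = 2 · 53.
It suffices to check that the order of 32 is not a proper divisor of 106: compute 32^(106/q) for q ∈ {2, 53}.
32^53 ≡ 106 (mod 107)  [q = 2: ≢ 1 ✓]
32^2 ≡ 61 (mod 107)  [q = 53: ≢ 1 ✓]
All checks pass, so 32 has order 106 and is a primitive root modulo 107.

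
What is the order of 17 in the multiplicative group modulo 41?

The order of 17 must divide φ(41) = 41 − 1 = 40 = 2^3 · 5.
Divisors of 40: 1, 2, 4, 5, 8, 10, 20, 40.
Check 17^d mod 41 for each divisor in increasing order:
17^1 ≡ 17 (mod 41)
17^2 ≡ 2 (mod 41)
17^4 ≡ 4 (mod 41)
17^5 ≡ 27 (mod 41)
17^8 ≡ 16 (mod 41)
17^10 ≡ 32 (mod 41)
17^20 ≡ 40 (mod 41)
17^40 ≡ 1 (mod 41) ✓
Therefore the multiplicative order of 17 modulo 41 is 40.

40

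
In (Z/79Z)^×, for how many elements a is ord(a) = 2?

φ(79) = 79 − 1 = 78 = 2 · 3 · 13.
Since (Z/79Z)^× is cyclic of order 78, the number of elements of order d is φ(d) when d | 78 and 0 otherwise.
2 | 78, and φ(2) = 2 − 1 = 1.

1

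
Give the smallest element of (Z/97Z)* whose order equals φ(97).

φ(97) = 97 − 1 = 96 = 2^5 · 3.
g is a primitive root iff g^(96/q) ≢ 1 (mod 97) for each prime q ∈ {2, 3}.
g = 2: 2^48 ≡ 1 — hits 1, so not a primitive root.
g = 3: 3^48 ≡ 1 — hits 1, so not a primitive root.
g = 4: 4^48 ≡ 1 — hits 1, so not a primitive root.
g = 5: 5^48 ≡ 96; 5^32 ≡ 35 — none is 1, so 5 is a primitive root.
So 5 is the smallest generator of (Z/97Z)^×.

5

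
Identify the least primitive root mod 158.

3

φ(158) = φ(2)·φ(79) = 1·78 = 78 = 2 · 3 · 13.
Test candidates g = 2, 3, … against the prime factors q ∈ {2, 3, 13} of φ(158): g is a generator iff g^(78/q) ≢ 1 for every such q.
g = 2: gcd(2, 158) = 2 > 1, not a unit — skip.
g = 3: 3^39 ≡ 157; 3^26 ≡ 23; 3^6 ≡ 97 — none is 1, so 3 is a primitive root.
So 3 is the smallest generator of (Z/158Z)^×.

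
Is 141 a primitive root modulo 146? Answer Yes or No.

φ(146) = φ(2)·φ(73) = 1·72 = 72 = 2^3 · 3^2.
An element g generates (Z/146Z)^× iff g^(72/q) ≢ 1 (mod 146) for each prime q ∈ {2, 3}.
141^36 ≡ 145 (mod 146)  [q = 2: ≢ 1 ✓]
141^24 ≡ 81 (mod 146)  [q = 3: ≢ 1 ✓]
Every test exponent gives a nontrivial residue, hence 141 generates the full group.

Yes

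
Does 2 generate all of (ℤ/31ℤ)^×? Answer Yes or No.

No

φ(31) = 31 − 1 = 30 = 2 · 3 · 5.
It suffices to check that the order of 2 is not a proper divisor of 30: compute 2^(30/q) for q ∈ {2, 3, 5}.
2^15 ≡ 1 (mod 31)  [q = 2: ≡ 1 ✗]
2^10 ≡ 1 (mod 31)  [q = 3: ≡ 1 ✗]
2^6 ≡ 2 (mod 31)  [q = 5: ≢ 1 ✓]
The check at q = 2 fails, so 2 generates a proper subgroup.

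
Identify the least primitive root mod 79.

φ(79) = 79 − 1 = 78 = 2 · 3 · 13.
g is a primitive root iff g^(78/q) ≢ 1 (mod 79) for each prime q ∈ {2, 3, 13}.
g = 2: 2^39 ≡ 1 — hits 1, so not a primitive root.
g = 3: 3^39 ≡ 78; 3^26 ≡ 23; 3^6 ≡ 18 — none is 1, so 3 is a primitive root.
The smallest primitive root modulo 79 is 3.

3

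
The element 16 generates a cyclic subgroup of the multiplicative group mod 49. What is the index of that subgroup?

2

Since 16 ∈ (Z/49Z)^×, its order divides φ(49) = φ(7^2) = 7·(7−1) = 42 = 2 · 3 · 7.
Divisors of 42: 1, 2, 3, 6, 7, 14, 21, 42.
Check 16^d mod 49 for each divisor in increasing order:
16^1 ≡ 16 (mod 49)
16^2 ≡ 11 (mod 49)
16^3 ≡ 29 (mod 49)
16^6 ≡ 8 (mod 49)
16^7 ≡ 30 (mod 49)
16^14 ≡ 18 (mod 49)
16^21 ≡ 1 (mod 49) ✓
So ord_49(16) = 21, hence |⟨16⟩| = 21.
The index is φ(49) / ord(16) = 42 / 21 = 2.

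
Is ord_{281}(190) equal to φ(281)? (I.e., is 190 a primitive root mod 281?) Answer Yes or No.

Yes

φ(281) = 281 − 1 = 280 = 2^3 · 5 · 7.
190 is a primitive root mod 281 iff 190^(φ(281)/q) ≢ 1 for every prime q | φ(281), i.e. q ∈ {2, 5, 7}.
190^140 ≡ 280 (mod 281)  [q = 2: ≢ 1 ✓]
190^56 ≡ 86 (mod 281)  [q = 5: ≢ 1 ✓]
190^40 ≡ 181 (mod 281)  [q = 7: ≢ 1 ✓]
None equal 1, so ord_281(190) = 280: 190 is a primitive root.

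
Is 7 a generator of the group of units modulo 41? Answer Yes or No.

Yes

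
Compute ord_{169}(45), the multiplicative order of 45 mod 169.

ord(45) | φ(169) = φ(13^2) = 13·(13−1) = 156 = 2^2 · 3 · 13.
Divisors of 156: 1, 2, 3, 4, 6, 12, 13, 26, 39, 52, 78, 156.
Test each divisor d:
45^1 ≡ 45 (mod 169)
45^2 ≡ 166 (mod 169)
45^3 ≡ 34 (mod 169)
45^4 ≡ 9 (mod 169)
45^6 ≡ 142 (mod 169)
45^12 ≡ 53 (mod 169)
45^13 ≡ 19 (mod 169)
45^26 ≡ 23 (mod 169)
45^39 ≡ 99 (mod 169)
45^52 ≡ 22 (mod 169)
45^78 ≡ 168 (mod 169)
45^156 ≡ 1 (mod 169) ✓
Therefore the multiplicative order of 45 modulo 169 is 156.

156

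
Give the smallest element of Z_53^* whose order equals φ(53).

φ(53) = 53 − 1 = 52 = 2^2 · 13.
g is a primitive root iff g^(52/q) ≢ 1 (mod 53) for each prime q ∈ {2, 13}.
g = 2: 2^26 ≡ 52; 2^4 ≡ 16 — none is 1, so 2 is a primitive root.
Hence the least primitive root of 53 is 2.

2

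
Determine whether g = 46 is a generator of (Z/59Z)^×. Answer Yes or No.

No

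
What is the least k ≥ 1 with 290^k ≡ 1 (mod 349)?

348

The order of 290 must divide φ(349) = 349 − 1 = 348 = 2^2 · 3 · 29.
Divisors of 348: 1, 2, 3, 4, 6, 12, 29, 58, 87, 116, 174, 348.
Check 290^d mod 349 for each divisor in increasing order:
290^1 ≡ 290
290^2 ≡ 340
290^3 ≡ 182
290^4 ≡ 81
290^6 ≡ 318
290^12 ≡ 263
290^29 ≡ 189
290^58 ≡ 123
290^87 ≡ 213
290^116 ≡ 122
290^174 ≡ 348
290^348 ≡ 1
The smallest such exponent is 348, so the order of 290 is 348.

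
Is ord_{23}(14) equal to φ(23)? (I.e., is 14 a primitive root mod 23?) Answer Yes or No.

φ(23) = 23 − 1 = 22 = 2 · 11.
14 is a primitive root mod 23 iff 14^(φ(23)/q) ≢ 1 for every prime q | φ(23), i.e. q ∈ {2, 11}.
14^11 ≡ 22 (mod 23)  [q = 2: ≢ 1 ✓]
14^2 ≡ 12 (mod 23)  [q = 11: ≢ 1 ✓]
Every test exponent gives a nontrivial residue, hence 14 generates the full group.

Yes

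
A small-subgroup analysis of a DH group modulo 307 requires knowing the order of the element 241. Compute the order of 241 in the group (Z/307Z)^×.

By Lagrange's theorem, ord_307(241) divides φ(307) = 307 − 1 = 306 = 2 · 3^2 · 17.
Divisors of 306: 1, 2, 3, 6, 9, 17, 18, 34, 51, 102, 153, 306.
Evaluate successive powers at the divisors of 306:
241^1 ≡ 241
241^2 ≡ 58
241^3 ≡ 163
241^6 ≡ 167
241^9 ≡ 205
241^17 ≡ 261
241^18 ≡ 273
241^34 ≡ 274
241^51 ≡ 290
241^102 ≡ 289
241^153 ≡ 306
241^306 ≡ 1
Therefore the multiplicative order of 241 modulo 307 is 306.

306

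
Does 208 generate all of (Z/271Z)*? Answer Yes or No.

φ(271) = 271 − 1 = 270 = 2 · 3^3 · 5.
208 is a primitive root mod 271 iff 208^(φ(271)/q) ≢ 1 for every prime q | φ(271), i.e. q ∈ {2, 3, 5}.
208^135 ≡ 270 (mod 271)  [q = 2: ≢ 1 ✓]
208^90 ≡ 242 (mod 271)  [q = 3: ≢ 1 ✓]
208^54 ≡ 10 (mod 271)  [q = 5: ≢ 1 ✓]
None equal 1, so ord_271(208) = 270: 208 is a primitive root.

Yes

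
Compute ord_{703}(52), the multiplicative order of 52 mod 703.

36

The order of 52 must divide φ(703) = φ(19·37) = (19−1)·(37−1) = 18·36 = 648 = 2^3 · 3^4.
Divisors of 648: 1, 2, 3, 4, 6, 8, 9, 12, 18, 24, 27, 36, 54, 72, 81, 108, 162, 216, 324, 648.
Evaluate successive powers at the divisors of 648:
52^1 ≡ 52 (mod 703)
52^2 ≡ 595 (mod 703)
52^3 ≡ 8 (mod 703)
52^4 ≡ 416 (mod 703)
52^6 ≡ 64 (mod 703)
52^8 ≡ 118 (mod 703)
52^9 ≡ 512 (mod 703)
52^12 ≡ 581 (mod 703)
52^18 ≡ 628 (mod 703)
52^24 ≡ 121 (mod 703)
52^27 ≡ 265 (mod 703)
52^36 ≡ 1 (mod 703) ✓
Therefore the multiplicative order of 52 modulo 703 is 36.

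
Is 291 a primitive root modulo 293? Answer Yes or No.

Yes

φ(293) = 293 − 1 = 292 = 2^2 · 73.
An element g generates (Z/293Z)^× iff g^(292/q) ≢ 1 (mod 293) for each prime q ∈ {2, 73}.
291^146 ≡ 292 (mod 293)  [q = 2: ≢ 1 ✓]
291^4 ≡ 16 (mod 293)  [q = 73: ≢ 1 ✓]
Every test exponent gives a nontrivial residue, hence 291 generates the full group.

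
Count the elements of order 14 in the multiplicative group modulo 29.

φ(29) = 29 − 1 = 28 = 2^2 · 7.
In a cyclic group of order 28, there are φ(d) elements of order d for each divisor d of 28, and zero for non-divisors.
14 = 2 · 7 divides 28, and φ(14) = 6.

6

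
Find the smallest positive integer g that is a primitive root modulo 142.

φ(142) = φ(2)·φ(71) = 1·70 = 70 = 2 · 5 · 7.
g is a primitive root iff g^(70/q) ≢ 1 (mod 142) for each prime q ∈ {2, 5, 7}.
g = 2: gcd(2, 142) = 2 > 1, not a unit — skip.
g = 3: 3^35 ≡ 1 — hits 1, so not a primitive root.
g = 4: gcd(4, 142) = 2 > 1, not a unit — skip.
g = 5: 5^35 ≡ 1 — hits 1, so not a primitive root.
g = 6: gcd(6, 142) = 2 > 1, not a unit — skip.
g = 7: 7^35 ≡ 141; 7^14 ≡ 125; 7^10 ≡ 45 — none is 1, so 7 is a primitive root.
Hence the least primitive root of 142 is 7.

7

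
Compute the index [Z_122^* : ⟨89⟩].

3

The order of 89 must divide φ(122) = φ(2)·φ(61) = 1·60 = 60 = 2^2 · 3 · 5.
Divisors of 60: 1, 2, 3, 4, 5, 6, 10, 12, 15, 20, 30, 60.
Test each divisor d:
89^1 ≡ 89 (mod 122)
89^2 ≡ 113 (mod 122)
89^3 ≡ 53 (mod 122)
89^4 ≡ 81 (mod 122)
89^5 ≡ 11 (mod 122)
89^6 ≡ 3 (mod 122)
89^10 ≡ 121 (mod 122)
89^12 ≡ 9 (mod 122)
89^15 ≡ 111 (mod 122)
89^20 ≡ 1 (mod 122) ✓
Thus |⟨89⟩| = ord(89) = 20.
[(Z/122Z)^× : ⟨89⟩] = 60/20 = 3.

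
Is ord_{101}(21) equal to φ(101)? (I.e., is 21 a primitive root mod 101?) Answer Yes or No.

φ(101) = 101 − 1 = 100 = 2^2 · 5^2.
It suffices to check that the order of 21 is not a proper divisor of 100: compute 21^(100/q) for q ∈ {2, 5}.
21^50 ≡ 1 (mod 101)  [q = 2: ≡ 1 ✗]
21^20 ≡ 87 (mod 101)  [q = 5: ≢ 1 ✓]
Since 21^50 ≡ 1, the order of 21 divides 50 < 100, so 21 is not a primitive root.

No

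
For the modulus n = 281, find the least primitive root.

φ(281) = 281 − 1 = 280 = 2^3 · 5 · 7.
Test candidates g = 2, 3, … against the prime factors q ∈ {2, 5, 7} of φ(281): g is a generator iff g^(280/q) ≢ 1 for every such q.
g = 2: 2^140 ≡ 1 — hits 1, so not a primitive root.
g = 3: 3^140 ≡ 280; 3^56 ≡ 86; 3^40 ≡ 249 — none is 1, so 3 is a primitive root.
So 3 is the smallest generator of (Z/281Z)^×.

3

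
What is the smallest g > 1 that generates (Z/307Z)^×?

5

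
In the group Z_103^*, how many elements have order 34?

16

φ(103) = 103 − 1 = 102 = 2 · 3 · 17.
In a cyclic group of order 102, there are φ(d) elements of order d for each divisor d of 102, and zero for non-divisors.
34 = 2 · 17 divides 102, and φ(34) = 16.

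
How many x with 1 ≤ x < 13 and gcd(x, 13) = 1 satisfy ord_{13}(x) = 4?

2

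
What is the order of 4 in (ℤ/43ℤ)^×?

7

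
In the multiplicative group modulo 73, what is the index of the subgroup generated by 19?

By Lagrange's theorem, ord_73(19) divides φ(73) = 73 − 1 = 72 = 2^3 · 3^2.
Divisors of 72: 1, 2, 3, 4, 6, 8, 9, 12, 18, 24, 36, 72.
Test each divisor d:
19^1 ≡ 19 (mod 73)
19^2 ≡ 69 (mod 73)
19^3 ≡ 70 (mod 73)
19^4 ≡ 16 (mod 73)
19^6 ≡ 9 (mod 73)
19^8 ≡ 37 (mod 73)
19^9 ≡ 46 (mod 73)
19^12 ≡ 8 (mod 73)
19^18 ≡ 72 (mod 73)
19^24 ≡ 64 (mod 73)
19^36 ≡ 1 (mod 73) ✓
The order of 19 is 36, so the subgroup it generates has 36 elements.
The index is φ(73) / ord(19) = 72 / 36 = 2.

2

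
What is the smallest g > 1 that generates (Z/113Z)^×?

φ(113) = 113 − 1 = 112 = 2^4 · 7.
g is a primitive root iff g^(112/q) ≢ 1 (mod 113) for each prime q ∈ {2, 7}.
g = 2: 2^56 ≡ 1 — hits 1, so not a primitive root.
g = 3: 3^56 ≡ 112; 3^16 ≡ 49 — none is 1, so 3 is a primitive root.
Hence the least primitive root of 113 is 3.

3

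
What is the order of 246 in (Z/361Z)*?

38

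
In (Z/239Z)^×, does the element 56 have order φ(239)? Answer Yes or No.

φ(239) = 239 − 1 = 238 = 2 · 7 · 17.
Test 56^(238/q) mod 239 for each prime factor q of 238:
56^119 ≡ 238 (mod 239)  [q = 2: ≢ 1 ✓]
56^34 ≡ 201 (mod 239)  [q = 7: ≢ 1 ✓]
56^14 ≡ 163 (mod 239)  [q = 17: ≢ 1 ✓]
All checks pass, so 56 has order 238 and is a primitive root modulo 239.

Yes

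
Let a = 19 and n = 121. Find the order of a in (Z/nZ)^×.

110

By Lagrange's theorem, ord_121(19) divides φ(121) = φ(11^2) = 11·(11−1) = 110 = 2 · 5 · 11.
Divisors of 110: 1, 2, 5, 10, 11, 22, 55, 110.
Test each divisor d:
19^1 ≡ 19 (mod 121)
19^2 ≡ 119 (mod 121)
19^5 ≡ 76 (mod 121)
19^10 ≡ 89 (mod 121)
19^11 ≡ 118 (mod 121)
19^22 ≡ 9 (mod 121)
19^55 ≡ 120 (mod 121)
19^110 ≡ 1 (mod 121) ✓
So ord_121(19) = 110.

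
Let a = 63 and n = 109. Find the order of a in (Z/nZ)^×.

ord(63) | φ(109) = 109 − 1 = 108 = 2^2 · 3^3.
Divisors of 108: 1, 2, 3, 4, 6, 9, 12, 18, 27, 36, 54, 108.
Check 63^d mod 109 for each divisor in increasing order:
63^1 ≡ 63
63^2 ≡ 45
63^3 ≡ 1
So ord_109(63) = 3.

3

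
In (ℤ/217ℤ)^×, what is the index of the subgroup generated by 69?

6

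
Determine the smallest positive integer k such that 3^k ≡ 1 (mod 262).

The order of 3 must divide φ(262) = φ(2)·φ(131) = 1·130 = 130 = 2 · 5 · 13.
Divisors of 130: 1, 2, 5, 10, 13, 26, 65, 130.
Check 3^d mod 262 for each divisor in increasing order:
3^1 ≡ 3
3^2 ≡ 9
3^5 ≡ 243
3^10 ≡ 99
3^13 ≡ 53
3^26 ≡ 189
3^65 ≡ 1
So ord_262(3) = 65.

65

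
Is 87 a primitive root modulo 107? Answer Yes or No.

φ(107) = 107 − 1 = 106 = 2 · 53.
Test 87^(106/q) mod 107 for each prime factor q of 106:
87^53 ≡ 1 (mod 107)  [q = 2: ≡ 1 ✗]
87^2 ≡ 79 (mod 107)  [q = 53: ≢ 1 ✓]
87^53 ≡ 1 shows ord(87) | 53, strictly less than φ(107); not a primitive root.

No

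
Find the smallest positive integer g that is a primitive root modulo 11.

φ(11) = 11 − 1 = 10 = 2 · 5.
g is a primitive root iff g^(10/q) ≢ 1 (mod 11) for each prime q ∈ {2, 5}.
g = 2: 2^5 ≡ 10; 2^2 ≡ 4 — none is 1, so 2 is a primitive root.
So 2 is the smallest generator of (Z/11Z)^×.

2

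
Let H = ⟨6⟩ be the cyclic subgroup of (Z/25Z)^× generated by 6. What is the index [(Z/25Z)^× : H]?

ord(6) | φ(25) = φ(5^2) = 5·(5−1) = 20 = 2^2 · 5.
Divisors of 20: 1, 2, 4, 5, 10, 20.
Evaluate successive powers at the divisors of 20:
6^1 ≡ 6 (mod 25)
6^2 ≡ 11 (mod 25)
6^4 ≡ 21 (mod 25)
6^5 ≡ 1 (mod 25) ✓
Thus |⟨6⟩| = ord(6) = 5.
The index is φ(25) / ord(6) = 20 / 5 = 4.

4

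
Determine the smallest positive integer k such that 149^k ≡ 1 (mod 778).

388

Since 149 ∈ (Z/778Z)^×, its order divides φ(778) = φ(2)·φ(389) = 1·388 = 388 = 2^2 · 97.
Divisors of 388: 1, 2, 4, 97, 194, 388.
Compute 149^d (mod 778) for the divisors d until we hit 1:
149^1 ≡ 149
149^2 ≡ 417
149^4 ≡ 395
149^97 ≡ 115
149^194 ≡ 777
149^388 ≡ 1
Hence ord(149) = 388.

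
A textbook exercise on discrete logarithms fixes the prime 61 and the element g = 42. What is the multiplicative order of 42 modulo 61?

15

The order of 42 must divide φ(61) = 61 − 1 = 60 = 2^2 · 3 · 5.
Divisors of 60: 1, 2, 3, 4, 5, 6, 10, 12, 15, 20, 30, 60.
Compute 42^d (mod 61) for the divisors d until we hit 1:
42^1 ≡ 42 (mod 61)
42^2 ≡ 56 (mod 61)
42^3 ≡ 34 (mod 61)
42^4 ≡ 25 (mod 61)
42^5 ≡ 13 (mod 61)
42^6 ≡ 58 (mod 61)
42^10 ≡ 47 (mod 61)
42^12 ≡ 9 (mod 61)
42^15 ≡ 1 (mod 61) ✓
Therefore the multiplicative order of 42 modulo 61 is 15.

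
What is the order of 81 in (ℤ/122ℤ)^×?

5

The order of 81 must divide φ(122) = φ(2)·φ(61) = 1·60 = 60 = 2^2 · 3 · 5.
Divisors of 60: 1, 2, 3, 4, 5, 6, 10, 12, 15, 20, 30, 60.
Evaluate successive powers at the divisors of 60:
81^1 ≡ 81 (mod 122)
81^2 ≡ 95 (mod 122)
81^3 ≡ 9 (mod 122)
81^4 ≡ 119 (mod 122)
81^5 ≡ 1 (mod 122) ✓
Therefore the multiplicative order of 81 modulo 122 is 5.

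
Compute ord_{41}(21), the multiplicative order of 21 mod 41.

20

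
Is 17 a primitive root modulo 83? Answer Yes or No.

φ(83) = 83 − 1 = 82 = 2 · 41.
17 is a primitive root mod 83 iff 17^(φ(83)/q) ≢ 1 for every prime q | φ(83), i.e. q ∈ {2, 41}.
17^41 ≡ 1 (mod 83)  [q = 2: ≡ 1 ✗]
17^2 ≡ 40 (mod 83)  [q = 41: ≢ 1 ✓]
17^41 ≡ 1 shows ord(17) | 41, strictly less than φ(83); not a primitive root.

No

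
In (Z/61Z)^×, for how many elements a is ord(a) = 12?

4

φ(61) = 61 − 1 = 60 = 2^2 · 3 · 5.
Since (Z/61Z)^× is cyclic of order 60, the number of elements of order d is φ(d) when d | 60 and 0 otherwise.
12 = 2^2 · 3 divides 60, and φ(12) = 4.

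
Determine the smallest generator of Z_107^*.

2

φ(107) = 107 − 1 = 106 = 2 · 53.
g is a primitive root iff g^(106/q) ≢ 1 (mod 107) for each prime q ∈ {2, 53}.
g = 2: 2^53 ≡ 106; 2^2 ≡ 4 — none is 1, so 2 is a primitive root.
Hence the least primitive root of 107 is 2.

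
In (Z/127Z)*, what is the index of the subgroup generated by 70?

2

The order of 70 must divide φ(127) = 127 − 1 = 126 = 2 · 3^2 · 7.
Divisors of 126: 1, 2, 3, 6, 7, 9, 14, 18, 21, 42, 63, 126.
Compute 70^d (mod 127) for the divisors d until we hit 1:
70^1 ≡ 70
70^2 ≡ 74
70^3 ≡ 100
70^6 ≡ 94
70^7 ≡ 103
70^9 ≡ 2
70^14 ≡ 68
70^18 ≡ 4
70^21 ≡ 19
70^42 ≡ 107
70^63 ≡ 1
Thus |⟨70⟩| = ord(70) = 63.
[(Z/127Z)^× : ⟨70⟩] = 126/63 = 2.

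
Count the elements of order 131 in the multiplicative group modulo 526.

130

φ(526) = φ(2)·φ(263) = 1·262 = 262 = 2 · 131.
In a cyclic group of order 262, there are φ(d) elements of order d for each divisor d of 262, and zero for non-divisors.
131 | 262, and φ(131) = 131 − 1 = 130.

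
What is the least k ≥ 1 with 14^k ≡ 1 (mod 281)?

140

By Lagrange's theorem, ord_281(14) divides φ(281) = 281 − 1 = 280 = 2^3 · 5 · 7.
Divisors of 280: 1, 2, 4, 5, 7, 8, 10, 14, 20, 28, 35, 40, 56, 70, 140, 280.
Check 14^d mod 281 for each divisor in increasing order:
14^1 ≡ 14
14^2 ≡ 196
14^4 ≡ 200
14^5 ≡ 271
14^7 ≡ 7
14^8 ≡ 98
14^10 ≡ 100
14^14 ≡ 49
14^20 ≡ 165
14^28 ≡ 153
14^35 ≡ 228
14^40 ≡ 249
14^56 ≡ 86
14^70 ≡ 280
14^140 ≡ 1
The smallest such exponent is 140, so the order of 14 is 140.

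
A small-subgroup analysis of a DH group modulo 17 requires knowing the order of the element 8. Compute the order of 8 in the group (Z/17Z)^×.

8

ord(8) | φ(17) = 17 − 1 = 16 = 2^4.
Divisors of 16: 1, 2, 4, 8, 16.
Compute 8^d (mod 17) for the divisors d until we hit 1:
8^1 ≡ 8
8^2 ≡ 13
8^4 ≡ 16
8^8 ≡ 1
Hence ord(8) = 8.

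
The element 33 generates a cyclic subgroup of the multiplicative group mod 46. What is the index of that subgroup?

1

ord(33) | φ(46) = φ(2)·φ(23) = 1·22 = 22 = 2 · 11.
Divisors of 22: 1, 2, 11, 22.
Check 33^d mod 46 for each divisor in increasing order:
33^1 ≡ 33 (mod 46)
33^2 ≡ 31 (mod 46)
33^11 ≡ 45 (mod 46)
33^22 ≡ 1 (mod 46) ✓
So ord_46(33) = 22, hence |⟨33⟩| = 22.
[(Z/46Z)^× : ⟨33⟩] = 22/22 = 1.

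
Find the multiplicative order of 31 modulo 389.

By Lagrange's theorem, ord_389(31) divides φ(389) = 389 − 1 = 388 = 2^2 · 97.
Divisors of 388: 1, 2, 4, 97, 194, 388.
Compute 31^d (mod 389) for the divisors d until we hit 1:
31^1 ≡ 31
31^2 ≡ 183
31^4 ≡ 35
31^97 ≡ 115
31^194 ≡ 388
31^388 ≡ 1
So ord_389(31) = 388.

388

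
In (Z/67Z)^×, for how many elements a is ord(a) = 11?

10

φ(67) = 67 − 1 = 66 = 2 · 3 · 11.
In a cyclic group of order 66, there are φ(d) elements of order d for each divisor d of 66, and zero for non-divisors.
11 | 66, and φ(11) = 11 − 1 = 10.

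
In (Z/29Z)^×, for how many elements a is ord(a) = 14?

6

φ(29) = 29 − 1 = 28 = 2^2 · 7.
(Z/29Z)^× is cyclic (|G| = 28); a cyclic group of order m has exactly φ(d) elements of each order d | m, and none otherwise.
14 = 2 · 7 divides 28, and φ(14) = 6.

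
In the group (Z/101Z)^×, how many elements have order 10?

φ(101) = 101 − 1 = 100 = 2^2 · 5^2.
(Z/101Z)^× is cyclic (|G| = 100); a cyclic group of order m has exactly φ(d) elements of each order d | m, and none otherwise.
10 = 2 · 5 divides 100, and φ(10) = 4.

4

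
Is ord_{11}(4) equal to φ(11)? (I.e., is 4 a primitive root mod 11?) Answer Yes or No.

No

φ(11) = 11 − 1 = 10 = 2 · 5.
An element g generates (Z/11Z)^× iff g^(10/q) ≢ 1 (mod 11) for each prime q ∈ {2, 5}.
4^5 ≡ 1 (mod 11)  [q = 2: ≡ 1 ✗]
4^2 ≡ 5 (mod 11)  [q = 5: ≢ 1 ✓]
Since 4^5 ≡ 1, the order of 4 divides 5 < 10, so 4 is not a primitive root.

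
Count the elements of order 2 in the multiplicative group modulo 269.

φ(269) = 269 − 1 = 268 = 2^2 · 67.
In a cyclic group of order 268, there are φ(d) elements of order d for each divisor d of 268, and zero for non-divisors.
2 | 268, and φ(2) = 2 − 1 = 1.

1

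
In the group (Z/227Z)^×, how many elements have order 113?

φ(227) = 227 − 1 = 226 = 2 · 113.
Since (Z/227Z)^× is cyclic of order 226, the number of elements of order d is φ(d) when d | 226 and 0 otherwise.
113 | 226, and φ(113) = 113 − 1 = 112.

112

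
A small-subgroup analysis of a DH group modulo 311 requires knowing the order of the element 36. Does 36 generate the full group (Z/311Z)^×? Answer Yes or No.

No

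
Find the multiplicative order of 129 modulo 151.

By Lagrange's theorem, ord_151(129) divides φ(151) = 151 − 1 = 150 = 2 · 3 · 5^2.
Divisors of 150: 1, 2, 3, 5, 6, 10, 15, 25, 30, 50, 75, 150.
Test each divisor d:
129^1 ≡ 129
129^2 ≡ 31
129^3 ≡ 73
129^5 ≡ 149
129^6 ≡ 44
129^10 ≡ 4
129^15 ≡ 143
129^25 ≡ 119
129^30 ≡ 64
129^50 ≡ 118
129^75 ≡ 150
129^150 ≡ 1
Hence ord(129) = 150.

150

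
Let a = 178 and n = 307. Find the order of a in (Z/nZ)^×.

306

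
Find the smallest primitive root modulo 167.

φ(167) = 167 − 1 = 166 = 2 · 83.
g is a primitive root iff g^(166/q) ≢ 1 (mod 167) for each prime q ∈ {2, 83}.
g = 2: 2^83 ≡ 1 — hits 1, so not a primitive root.
g = 3: 3^83 ≡ 1 — hits 1, so not a primitive root.
g = 4: 4^83 ≡ 1 — hits 1, so not a primitive root.
g = 5: 5^83 ≡ 166; 5^2 ≡ 25 — none is 1, so 5 is a primitive root.
So 5 is the smallest generator of (Z/167Z)^×.

5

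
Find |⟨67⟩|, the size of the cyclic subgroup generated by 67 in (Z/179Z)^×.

Since 67 ∈ (Z/179Z)^×, its order divides φ(179) = 179 − 1 = 178 = 2 · 89.
Divisors of 178: 1, 2, 89, 178.
Evaluate successive powers at the divisors of 178:
67^1 ≡ 67 (mod 179)
67^2 ≡ 14 (mod 179)
67^89 ≡ 1 (mod 179) ✓
The smallest such exponent is 89, so the order of 67 is 89.

89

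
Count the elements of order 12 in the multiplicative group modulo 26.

4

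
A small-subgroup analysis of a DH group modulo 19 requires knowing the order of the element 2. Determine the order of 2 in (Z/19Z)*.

18

The order of 2 must divide φ(19) = 19 − 1 = 18 = 2 · 3^2.
Divisors of 18: 1, 2, 3, 6, 9, 18.
Test each divisor d:
2^1 ≡ 2
2^2 ≡ 4
2^3 ≡ 8
2^6 ≡ 7
2^9 ≡ 18
2^18 ≡ 1
So ord_19(2) = 18.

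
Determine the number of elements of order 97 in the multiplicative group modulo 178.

0

φ(178) = φ(2)·φ(89) = 1·88 = 88 = 2^3 · 11.
Since (Z/178Z)^× is cyclic of order 88, the number of elements of order d is φ(d) when d | 88 and 0 otherwise.
97 does not divide 88, so no element of (Z/178Z)^× has order 97.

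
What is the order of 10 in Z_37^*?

3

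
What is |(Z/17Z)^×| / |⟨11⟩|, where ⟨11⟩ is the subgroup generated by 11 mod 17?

1

Since 11 ∈ (Z/17Z)^×, its order divides φ(17) = 17 − 1 = 16 = 2^4.
Divisors of 16: 1, 2, 4, 8, 16.
Evaluate successive powers at the divisors of 16:
11^1 ≡ 11 (mod 17)
11^2 ≡ 2 (mod 17)
11^4 ≡ 4 (mod 17)
11^8 ≡ 16 (mod 17)
11^16 ≡ 1 (mod 17) ✓
So ord_17(11) = 16, hence |⟨11⟩| = 16.
Index = |(Z/17Z)^×| / |⟨11⟩| = 16 / 16 = 1.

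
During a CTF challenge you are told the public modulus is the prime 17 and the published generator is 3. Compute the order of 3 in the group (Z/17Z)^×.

ord(3) | φ(17) = 17 − 1 = 16 = 2^4.
Divisors of 16: 1, 2, 4, 8, 16.
Evaluate successive powers at the divisors of 16:
3^1 ≡ 3 (mod 17)
3^2 ≡ 9 (mod 17)
3^4 ≡ 13 (mod 17)
3^8 ≡ 16 (mod 17)
3^16 ≡ 1 (mod 17) ✓
Hence ord(3) = 16.

16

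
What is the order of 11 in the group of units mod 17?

By Lagrange's theorem, ord_17(11) divides φ(17) = 17 − 1 = 16 = 2^4.
Divisors of 16: 1, 2, 4, 8, 16.
Evaluate successive powers at the divisors of 16:
11^1 ≡ 11 (mod 17)
11^2 ≡ 2 (mod 17)
11^4 ≡ 4 (mod 17)
11^8 ≡ 16 (mod 17)
11^16 ≡ 1 (mod 17) ✓
Hence ord(11) = 16.

16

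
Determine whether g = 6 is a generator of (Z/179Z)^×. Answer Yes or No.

Yes

φ(179) = 179 − 1 = 178 = 2 · 89.
It suffices to check that the order of 6 is not a proper divisor of 178: compute 6^(178/q) for q ∈ {2, 89}.
6^89 ≡ 178 (mod 179)  [q = 2: ≢ 1 ✓]
6^2 ≡ 36 (mod 179)  [q = 89: ≢ 1 ✓]
None equal 1, so ord_179(6) = 178: 6 is a primitive root.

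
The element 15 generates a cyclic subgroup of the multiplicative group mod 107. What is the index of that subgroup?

ord(15) | φ(107) = 107 − 1 = 106 = 2 · 53.
Divisors of 106: 1, 2, 53, 106.
Test each divisor d:
15^1 ≡ 15
15^2 ≡ 11
15^53 ≡ 106
15^106 ≡ 1
So ord_107(15) = 106, hence |⟨15⟩| = 106.
The index is φ(107) / ord(15) = 106 / 106 = 1.

1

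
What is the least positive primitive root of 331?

φ(331) = 331 − 1 = 330 = 2 · 3 · 5 · 11.
Test candidates g = 2, 3, … against the prime factors q ∈ {2, 3, 5, 11} of φ(331): g is a generator iff g^(330/q) ≢ 1 for every such q.
g = 2: 2^165 ≡ 330; 2^110 ≡ 299; 2^66 ≡ 64; 2^30 ≡ 1 — hits 1, so not a primitive root.
g = 3: 3^165 ≡ 330; 3^110 ≡ 299; 3^66 ≡ 64; 3^30 ≡ 270 — none is 1, so 3 is a primitive root.
So 3 is the smallest generator of (Z/331Z)^×.

3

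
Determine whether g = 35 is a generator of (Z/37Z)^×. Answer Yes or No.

Yes

φ(37) = 37 − 1 = 36 = 2^2 · 3^2.
It suffices to check that the order of 35 is not a proper divisor of 36: compute 35^(36/q) for q ∈ {2, 3}.
35^18 ≡ 36 (mod 37)  [q = 2: ≢ 1 ✓]
35^12 ≡ 26 (mod 37)  [q = 3: ≢ 1 ✓]
None equal 1, so ord_37(35) = 36: 35 is a primitive root.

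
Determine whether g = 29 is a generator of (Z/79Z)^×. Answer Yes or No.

Yes

φ(79) = 79 − 1 = 78 = 2 · 3 · 13.
An element g generates (Z/79Z)^× iff g^(78/q) ≢ 1 (mod 79) for each prime q ∈ {2, 3, 13}.
29^39 ≡ 78 (mod 79)  [q = 2: ≢ 1 ✓]
29^26 ≡ 55 (mod 79)  [q = 3: ≢ 1 ✓]
29^6 ≡ 10 (mod 79)  [q = 13: ≢ 1 ✓]
Every test exponent gives a nontrivial residue, hence 29 generates the full group.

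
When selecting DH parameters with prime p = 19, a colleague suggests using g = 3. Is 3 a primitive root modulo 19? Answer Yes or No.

φ(19) = 19 − 1 = 18 = 2 · 3^2.
Test 3^(18/q) mod 19 for each prime factor q of 18:
3^9 ≡ 18 (mod 19)  [q = 2: ≢ 1 ✓]
3^6 ≡ 7 (mod 19)  [q = 3: ≢ 1 ✓]
All checks pass, so 3 has order 18 and is a primitive root modulo 19.

Yes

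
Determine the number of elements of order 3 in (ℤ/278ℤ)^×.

2

φ(278) = φ(2)·φ(139) = 1·138 = 138 = 2 · 3 · 23.
(Z/278Z)^× is cyclic (|G| = 138); a cyclic group of order m has exactly φ(d) elements of each order d | m, and none otherwise.
3 | 138, and φ(3) = 3 − 1 = 2.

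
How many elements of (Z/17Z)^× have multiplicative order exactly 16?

φ(17) = 17 − 1 = 16 = 2^4.
In a cyclic group of order 16, there are φ(d) elements of order d for each divisor d of 16, and zero for non-divisors.
16 = 2^4 divides 16, and φ(16) = 8.

8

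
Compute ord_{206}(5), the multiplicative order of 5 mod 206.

102

Since 5 ∈ (Z/206Z)^×, its order divides φ(206) = φ(2)·φ(103) = 1·102 = 102 = 2 · 3 · 17.
Divisors of 102: 1, 2, 3, 6, 17, 34, 51, 102.
Compute 5^d (mod 206) for the divisors d until we hit 1:
5^1 ≡ 5 (mod 206)
5^2 ≡ 25 (mod 206)
5^3 ≡ 125 (mod 206)
5^6 ≡ 175 (mod 206)
5^17 ≡ 57 (mod 206)
5^34 ≡ 159 (mod 206)
5^51 ≡ 205 (mod 206)
5^102 ≡ 1 (mod 206) ✓
The smallest such exponent is 102, so the order of 5 is 102.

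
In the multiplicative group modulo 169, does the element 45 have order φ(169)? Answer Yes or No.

Yes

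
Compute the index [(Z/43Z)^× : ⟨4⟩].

6

By Lagrange's theorem, ord_43(4) divides φ(43) = 43 − 1 = 42 = 2 · 3 · 7.
Divisors of 42: 1, 2, 3, 6, 7, 14, 21, 42.
Compute 4^d (mod 43) for the divisors d until we hit 1:
4^1 ≡ 4 (mod 43)
4^2 ≡ 16 (mod 43)
4^3 ≡ 21 (mod 43)
4^6 ≡ 11 (mod 43)
4^7 ≡ 1 (mod 43) ✓
Thus |⟨4⟩| = ord(4) = 7.
[(Z/43Z)^× : ⟨4⟩] = 42/7 = 6.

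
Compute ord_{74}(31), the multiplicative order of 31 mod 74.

4

By Lagrange's theorem, ord_74(31) divides φ(74) = φ(2)·φ(37) = 1·36 = 36 = 2^2 · 3^2.
Divisors of 36: 1, 2, 3, 4, 6, 9, 12, 18, 36.
Evaluate successive powers at the divisors of 36:
31^1 ≡ 31 (mod 74)
31^2 ≡ 73 (mod 74)
31^3 ≡ 43 (mod 74)
31^4 ≡ 1 (mod 74) ✓
The smallest such exponent is 4, so the order of 31 is 4.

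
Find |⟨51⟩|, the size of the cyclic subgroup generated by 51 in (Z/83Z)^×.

41

ord(51) | φ(83) = 83 − 1 = 82 = 2 · 41.
Divisors of 82: 1, 2, 41, 82.
Check 51^d mod 83 for each divisor in increasing order:
51^1 ≡ 51 (mod 83)
51^2 ≡ 28 (mod 83)
51^41 ≡ 1 (mod 83) ✓
Therefore the multiplicative order of 51 modulo 83 is 41.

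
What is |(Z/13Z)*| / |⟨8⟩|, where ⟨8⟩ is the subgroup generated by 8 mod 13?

By Lagrange's theorem, ord_13(8) divides φ(13) = 13 − 1 = 12 = 2^2 · 3.
Divisors of 12: 1, 2, 3, 4, 6, 12.
Compute 8^d (mod 13) for the divisors d until we hit 1:
8^1 ≡ 8
8^2 ≡ 12
8^3 ≡ 5
8^4 ≡ 1
Thus |⟨8⟩| = ord(8) = 4.
The index is φ(13) / ord(8) = 12 / 4 = 3.

3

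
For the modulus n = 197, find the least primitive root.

2

φ(197) = 197 − 1 = 196 = 2^2 · 7^2.
g is a primitive root iff g^(196/q) ≢ 1 (mod 197) for each prime q ∈ {2, 7}.
g = 2: 2^98 ≡ 196; 2^28 ≡ 104 — none is 1, so 2 is a primitive root.
The smallest primitive root modulo 197 is 2.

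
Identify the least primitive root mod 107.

φ(107) = 107 − 1 = 106 = 2 · 53.
g is a primitive root iff g^(106/q) ≢ 1 (mod 107) for each prime q ∈ {2, 53}.
g = 2: 2^53 ≡ 106; 2^2 ≡ 4 — none is 1, so 2 is a primitive root.
So 2 is the smallest generator of (Z/107Z)^×.

2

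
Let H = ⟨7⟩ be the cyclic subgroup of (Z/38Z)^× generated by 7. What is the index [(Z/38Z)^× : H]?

6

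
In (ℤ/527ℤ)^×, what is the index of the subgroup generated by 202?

12

By Lagrange's theorem, ord_527(202) divides φ(527) = φ(17·31) = (17−1)·(31−1) = 16·30 = 480 = 2^5 · 3 · 5.
Divisors of 480: 1, 2, 3, 4, 5, 6, 8, 10, 12, 15, 16, 20, 24, 30, 32, 40, 48, 60, 80, 96, 120, 160, 240, 480.
Compute 202^d (mod 527) for the divisors d until we hit 1:
202^1 ≡ 202 (mod 527)
202^2 ≡ 225 (mod 527)
202^3 ≡ 128 (mod 527)
202^4 ≡ 33 (mod 527)
202^5 ≡ 342 (mod 527)
202^6 ≡ 47 (mod 527)
202^8 ≡ 35 (mod 527)
202^10 ≡ 497 (mod 527)
202^12 ≡ 101 (mod 527)
202^15 ≡ 280 (mod 527)
202^16 ≡ 171 (mod 527)
202^20 ≡ 373 (mod 527)
202^24 ≡ 188 (mod 527)
202^30 ≡ 404 (mod 527)
202^32 ≡ 256 (mod 527)
202^40 ≡ 1 (mod 527) ✓
The order of 202 is 40, so the subgroup it generates has 40 elements.
[(Z/527Z)^× : ⟨202⟩] = 480/40 = 12.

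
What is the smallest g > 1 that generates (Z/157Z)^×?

φ(157) = 157 − 1 = 156 = 2^2 · 3 · 13.
Test candidates g = 2, 3, … against the prime factors q ∈ {2, 3, 13} of φ(157): g is a generator iff g^(156/q) ≢ 1 for every such q.
g = 2: 2^78 ≡ 156; 2^52 ≡ 1 — hits 1, so not a primitive root.
g = 3: 3^78 ≡ 1 — hits 1, so not a primitive root.
g = 4: 4^78 ≡ 1 — hits 1, so not a primitive root.
g = 5: 5^78 ≡ 156; 5^52 ≡ 12; 5^12 ≡ 130 — none is 1, so 5 is a primitive root.
So 5 is the smallest generator of (Z/157Z)^×.

5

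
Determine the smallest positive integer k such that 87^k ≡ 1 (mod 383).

191

The order of 87 must divide φ(383) = 383 − 1 = 382 = 2 · 191.
Divisors of 382: 1, 2, 191, 382.
Check 87^d mod 383 for each divisor in increasing order:
87^1 ≡ 87 (mod 383)
87^2 ≡ 292 (mod 383)
87^191 ≡ 1 (mod 383) ✓
So ord_383(87) = 191.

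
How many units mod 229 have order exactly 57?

36

φ(229) = 229 − 1 = 228 = 2^2 · 3 · 19.
Since (Z/229Z)^× is cyclic of order 228, the number of elements of order d is φ(d) when d | 228 and 0 otherwise.
57 = 3 · 19 divides 228, and φ(57) = 36.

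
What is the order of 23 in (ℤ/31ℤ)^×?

Since 23 ∈ (Z/31Z)^×, its order divides φ(31) = 31 − 1 = 30 = 2 · 3 · 5.
Divisors of 30: 1, 2, 3, 5, 6, 10, 15, 30.
Evaluate successive powers at the divisors of 30:
23^1 ≡ 23
23^2 ≡ 2
23^3 ≡ 15
23^5 ≡ 30
23^6 ≡ 8
23^10 ≡ 1
The smallest such exponent is 10, so the order of 23 is 10.

10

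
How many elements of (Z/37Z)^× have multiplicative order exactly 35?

φ(37) = 37 − 1 = 36 = 2^2 · 3^2.
In a cyclic group of order 36, there are φ(d) elements of order d for each divisor d of 36, and zero for non-divisors.
Since 35 ∤ 36, the count is 0.

0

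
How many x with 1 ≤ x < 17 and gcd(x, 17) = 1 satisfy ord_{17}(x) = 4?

φ(17) = 17 − 1 = 16 = 2^4.
(Z/17Z)^× is cyclic (|G| = 16); a cyclic group of order m has exactly φ(d) elements of each order d | m, and none otherwise.
4 = 2^2 divides 16, and φ(4) = 2.

2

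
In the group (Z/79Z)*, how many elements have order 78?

24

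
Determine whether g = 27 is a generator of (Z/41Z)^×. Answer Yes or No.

φ(41) = 41 − 1 = 40 = 2^3 · 5.
It suffices to check that the order of 27 is not a proper divisor of 40: compute 27^(40/q) for q ∈ {2, 5}.
27^20 ≡ 40 (mod 41)  [q = 2: ≢ 1 ✓]
27^8 ≡ 1 (mod 41)  [q = 5: ≡ 1 ✗]
The check at q = 5 fails, so 27 generates a proper subgroup.

No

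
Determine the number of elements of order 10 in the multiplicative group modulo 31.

4

φ(31) = 31 − 1 = 30 = 2 · 3 · 5.
Since (Z/31Z)^× is cyclic of order 30, the number of elements of order d is φ(d) when d | 30 and 0 otherwise.
10 = 2 · 5 divides 30, and φ(10) = 4.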